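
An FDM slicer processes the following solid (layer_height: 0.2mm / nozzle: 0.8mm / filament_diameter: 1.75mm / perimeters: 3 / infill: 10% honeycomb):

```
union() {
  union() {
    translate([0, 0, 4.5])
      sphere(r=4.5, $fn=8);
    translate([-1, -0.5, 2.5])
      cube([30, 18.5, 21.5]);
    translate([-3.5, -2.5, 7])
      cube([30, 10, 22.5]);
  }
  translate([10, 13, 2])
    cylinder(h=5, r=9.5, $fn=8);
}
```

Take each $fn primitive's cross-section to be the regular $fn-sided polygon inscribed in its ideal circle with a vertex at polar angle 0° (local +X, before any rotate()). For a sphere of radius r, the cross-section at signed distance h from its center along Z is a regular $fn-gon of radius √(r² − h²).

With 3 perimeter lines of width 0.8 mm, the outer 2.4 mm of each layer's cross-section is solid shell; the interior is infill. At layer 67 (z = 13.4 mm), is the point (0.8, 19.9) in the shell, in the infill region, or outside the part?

At z = 13.4 mm: the sphere is not intersected at this z (|z−center|=8.900 > r=4.5); the cube at (-1, -0.5) (footprint 30×18.5) is included at this height; the 30×10 cube at (-3.5, -2.5) contributes its full rectangle; Merging all regions: the regions partially overlap (shared area 220.00 mm²), so overlapping operands fuse into one piece — 1 connected region; the cylinder at (10, 13) is not intersected at this z (z outside [2, 7]); Taking the union: only the result so far is present, so the union is just that shape — 1 connected region. Overall, the cross-section is a single solid region. The nearest boundary edge runs (-1.00, 18.00)→(29.00, 18.00); distance from the point to it = 1.90 mm. The point is not inside any of the regions above, so it lies outside the cross-section (1.90 mm from the nearest boundary).

outside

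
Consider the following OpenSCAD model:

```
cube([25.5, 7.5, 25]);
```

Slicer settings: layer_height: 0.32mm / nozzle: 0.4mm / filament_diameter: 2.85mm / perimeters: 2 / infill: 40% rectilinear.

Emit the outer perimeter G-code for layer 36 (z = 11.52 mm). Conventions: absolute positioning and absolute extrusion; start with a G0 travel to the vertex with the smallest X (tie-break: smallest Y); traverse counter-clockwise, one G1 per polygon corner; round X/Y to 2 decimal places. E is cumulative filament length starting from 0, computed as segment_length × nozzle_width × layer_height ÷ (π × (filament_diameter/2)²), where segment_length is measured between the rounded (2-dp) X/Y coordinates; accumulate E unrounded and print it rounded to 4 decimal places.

At z = 11.52 mm: the cube is present — its section is the full 25.5×7.5 rectangle. The outline is a single polygon with 4 vertices. Extrusion per mm of travel: 0.4 × 0.32 / (π × 1.425²) = 0.020065. Accumulating E over each segment gives final E = 1.3243.

G0 X0.00 Y0.00 Z11.52
G1 X25.50 Y0.00 E0.5116
G1 X25.50 Y7.50 E0.6621
G1 X0.00 Y7.50 E1.1738
G1 X0.00 Y0.00 E1.3243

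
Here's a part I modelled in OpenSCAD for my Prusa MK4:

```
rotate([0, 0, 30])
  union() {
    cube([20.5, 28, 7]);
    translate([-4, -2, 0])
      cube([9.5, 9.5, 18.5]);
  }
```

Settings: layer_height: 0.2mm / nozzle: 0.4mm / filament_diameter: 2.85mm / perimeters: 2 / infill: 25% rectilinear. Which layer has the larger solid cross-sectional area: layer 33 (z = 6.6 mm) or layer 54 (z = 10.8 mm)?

Layer 33 (z = 6.6): the cube is present — its section is the full 20.5×28 rectangle (area 574.00 mm²); the 9.5×9.5 cube at (-4, -2) contributes its full rectangle (area 90.25 mm²); Merging all regions: the regions partially overlap — summed areas 664.25 mm² minus the doubly-counted overlap 41.25 mm² gives 623.00 mm² — area = 623.00 mm²; (rotated 30° about Z; rotation is an isometry so areas/perimeters/island counts are preserved). So its area = 623.00 mm². Layer 54 (z = 10.8): the cube is not intersected at this z (z outside [0, 7]); the cube at (-4, -2) is present — its section is the full 9.5×9.5 rectangle (area 90.25 mm²); Taking the union: only the 9.5×9.5 cube at (-4, -2) is present, so the union is just that shape — area = 90.25 mm²; (whole slice rotated 30° about Z — lengths, areas and connectivity unchanged). So its area = 90.25 mm². Layer 33 is larger (623.00 vs 90.25 mm²).

layer 33 (z = 6.6 mm)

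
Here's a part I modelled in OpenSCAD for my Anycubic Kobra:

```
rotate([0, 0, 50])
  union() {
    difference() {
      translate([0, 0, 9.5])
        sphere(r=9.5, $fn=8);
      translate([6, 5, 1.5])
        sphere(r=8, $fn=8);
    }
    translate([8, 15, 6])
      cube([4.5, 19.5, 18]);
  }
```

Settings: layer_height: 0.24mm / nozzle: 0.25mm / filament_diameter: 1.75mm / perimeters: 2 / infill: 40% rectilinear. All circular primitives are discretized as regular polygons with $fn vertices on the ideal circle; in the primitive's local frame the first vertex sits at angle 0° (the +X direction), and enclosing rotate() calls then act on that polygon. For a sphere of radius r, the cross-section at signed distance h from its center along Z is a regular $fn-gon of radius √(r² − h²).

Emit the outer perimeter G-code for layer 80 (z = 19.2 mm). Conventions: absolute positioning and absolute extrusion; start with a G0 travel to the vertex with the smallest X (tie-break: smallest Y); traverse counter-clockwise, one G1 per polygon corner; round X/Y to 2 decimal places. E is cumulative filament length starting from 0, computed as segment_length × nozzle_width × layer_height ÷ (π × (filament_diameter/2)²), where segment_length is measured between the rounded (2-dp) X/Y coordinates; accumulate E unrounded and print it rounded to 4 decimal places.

At z = 19.2 mm: the sphere is not intersected at this z (|z−center|=9.700 > r=9.5); the sphere at (6, 5) is not intersected at this z (|z−center|=17.700 > r=8); Subtracting the remaining from the first: the first operand is absent here, so nothing remains; the cube at (8, 15) is present — its section is the full 4.5×19.5 rectangle; Taking the union: only the 4.5×19.5 cube at (8, 15) is present, so the union is just that shape — 1 connected region; (rotated 50° about Z; rotation is an isometry so areas/perimeters/island counts are preserved). The outline is a single polygon with 4 vertices. Extrusion per mm of travel: 0.25 × 0.24 / (π × 0.875²) = 0.024945. Accumulating E over each segment gives final E = 1.1973.

G0 X-21.29 Y28.30 Z19.20
G1 X-6.35 Y15.77 E0.4864
G1 X-3.46 Y19.22 E0.5987
G1 X-18.39 Y31.75 E1.0849
G1 X-21.29 Y28.30 E1.1973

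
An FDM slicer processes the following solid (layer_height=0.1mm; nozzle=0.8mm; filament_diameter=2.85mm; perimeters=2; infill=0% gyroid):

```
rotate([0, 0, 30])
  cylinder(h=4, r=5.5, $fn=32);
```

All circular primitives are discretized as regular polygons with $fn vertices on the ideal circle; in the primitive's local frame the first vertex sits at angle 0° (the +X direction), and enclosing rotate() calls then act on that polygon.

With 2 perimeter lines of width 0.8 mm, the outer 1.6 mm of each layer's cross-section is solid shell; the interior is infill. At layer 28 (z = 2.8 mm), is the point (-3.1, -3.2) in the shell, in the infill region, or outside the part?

At z = 2.8 mm: the r=5.5 cylinder contributes a regular 32-gon of circumradius 5.5; (whole slice rotated 30° about Z — lengths, areas and connectivity unchanged). Overall, the cross-section is a single solid region. Undo the 30° rotation: the query point maps to (-4.285, -1.221) in the un-rotated model frame. The nearest boundary edge runs (-5.39, -1.07)→(-5.08, -2.10); distance from the point to it = 1.02 mm. The point is inside the cross-section, 1.02 mm from the nearest boundary — within the 1.6 mm shell band (2 × 0.8).

shell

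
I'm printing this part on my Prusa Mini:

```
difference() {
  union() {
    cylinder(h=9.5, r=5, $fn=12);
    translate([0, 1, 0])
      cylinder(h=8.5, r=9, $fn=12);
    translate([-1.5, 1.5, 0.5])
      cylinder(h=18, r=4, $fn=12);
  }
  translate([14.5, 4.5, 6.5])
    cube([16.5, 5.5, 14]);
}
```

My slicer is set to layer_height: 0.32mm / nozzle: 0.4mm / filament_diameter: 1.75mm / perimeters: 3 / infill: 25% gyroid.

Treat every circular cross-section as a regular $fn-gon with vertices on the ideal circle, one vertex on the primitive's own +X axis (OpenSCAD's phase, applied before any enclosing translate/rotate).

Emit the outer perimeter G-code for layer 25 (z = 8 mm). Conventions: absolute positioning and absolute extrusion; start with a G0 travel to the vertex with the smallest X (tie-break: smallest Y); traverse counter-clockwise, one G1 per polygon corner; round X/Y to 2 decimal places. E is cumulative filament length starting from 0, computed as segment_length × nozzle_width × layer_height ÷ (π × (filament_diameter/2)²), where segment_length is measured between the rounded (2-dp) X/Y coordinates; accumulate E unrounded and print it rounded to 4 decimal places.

At z = 8 mm: the cylinder: section is a regular 12-gon, circumradius r=5; the r=9 cylinder at (0, 1) gives a regular 12-gon of circumradius 9 (constant along its height); the r=4 cylinder at (-1.5, 1.5) contributes a regular 12-gon of circumradius 4; Merging all regions: the regions partially overlap (shared area 123.00 mm²), so overlapping operands fuse into one piece — 1 connected region; the 16.5×5.5 cube at (14.5, 4.5) contributes its full rectangle; Taking the first minus the rest: starting from that combined region, the 16.5×5.5 cube at (14.5, 4.5) misses the remaining region (no effect) — 1 connected region. The outline is a single polygon with 12 vertices. Extrusion per mm of travel: 0.4 × 0.32 / (π × 0.875²) = 0.053216. Accumulating E over each segment gives final E = 2.9742.

G0 X-9.00 Y1.00 Z8.00
G1 X-7.79 Y-3.50 E0.2480
G1 X-4.50 Y-6.79 E0.4956
G1 X0.00 Y-8.00 E0.7436
G1 X4.50 Y-6.79 E0.9915
G1 X7.79 Y-3.50 E1.2391
G1 X9.00 Y1.00 E1.4871
G1 X7.79 Y5.50 E1.7351
G1 X4.50 Y8.79 E1.9827
G1 X0.00 Y10.00 E2.2307
G1 X-4.50 Y8.79 E2.4787
G1 X-7.79 Y5.50 E2.7263
G1 X-9.00 Y1.00 E2.9742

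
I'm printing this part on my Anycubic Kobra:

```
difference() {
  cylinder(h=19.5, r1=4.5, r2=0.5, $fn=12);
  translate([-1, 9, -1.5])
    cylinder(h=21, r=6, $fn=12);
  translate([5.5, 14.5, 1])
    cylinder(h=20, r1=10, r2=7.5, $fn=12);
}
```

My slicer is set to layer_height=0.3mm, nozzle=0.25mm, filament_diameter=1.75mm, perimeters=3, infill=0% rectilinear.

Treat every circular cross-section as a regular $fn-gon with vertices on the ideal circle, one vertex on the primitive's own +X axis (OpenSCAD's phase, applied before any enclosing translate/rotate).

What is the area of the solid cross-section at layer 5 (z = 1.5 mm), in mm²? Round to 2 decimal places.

At z = 1.5 mm: the cone (r1=4.5→r2=0.5) has section circumradius 4.192 here — a regular 12-gon (area = (12/2)·4.192²·sin(360°/12) = 52.73 mm²); the r=6 cylinder at (-1, 9) gives a regular 12-gon of circumradius 6 (constant along its height) (area = (12/2)·6.000²·sin(360°/12) = 108.00 mm²); the cone at (5.5, 14.5): at t=0.025 of its height the radius interpolates to r₁+(r₂−r₁)t = 9.938, giving a regular 12-gon of that circumradius (area = (12/2)·9.938²·sin(360°/12) = 296.26 mm²); After the difference (first − rest): starting from the cone (52.73 mm²), the r=6 cylinder at (-1, 9) partially overlaps it — only the 2.46 mm² overlap (of its 108.00 mm²) is removed, clipping the outline; the cone at (5.5, 14.5) misses the remaining region (no effect) — area = 50.27 mm². Overall, the cross-section is a single solid region. Net area = 50.27 mm².

50.27 mm²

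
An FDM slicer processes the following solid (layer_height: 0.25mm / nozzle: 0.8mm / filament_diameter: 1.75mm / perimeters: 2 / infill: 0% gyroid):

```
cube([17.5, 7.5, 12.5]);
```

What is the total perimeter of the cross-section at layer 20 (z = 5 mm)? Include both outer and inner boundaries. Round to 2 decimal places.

50.00 mm

At z = 5 mm: the 17.5×7.5 cube contributes its full rectangle (perimeter 50.00 mm). Overall, the cross-section is a single solid region. Total boundary length (outer) = 50.00 mm.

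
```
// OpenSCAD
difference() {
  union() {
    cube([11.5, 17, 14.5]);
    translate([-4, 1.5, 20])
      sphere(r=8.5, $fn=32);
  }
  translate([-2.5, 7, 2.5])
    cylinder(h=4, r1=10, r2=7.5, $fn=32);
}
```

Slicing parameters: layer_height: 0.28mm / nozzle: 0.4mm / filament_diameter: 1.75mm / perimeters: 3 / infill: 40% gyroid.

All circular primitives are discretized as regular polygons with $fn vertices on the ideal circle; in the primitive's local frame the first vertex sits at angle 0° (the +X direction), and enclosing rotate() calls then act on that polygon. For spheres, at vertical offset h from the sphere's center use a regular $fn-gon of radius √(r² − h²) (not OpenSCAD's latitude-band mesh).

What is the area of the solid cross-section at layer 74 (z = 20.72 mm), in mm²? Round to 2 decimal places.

223.91 mm²

At z = 20.72 mm: the cube does not reach this height (z outside [0, 14.5]); the r=8.5 sphere at (-4, 1.5) slices to a regular 32-gon of circumradius 8.469 (√(r²−h²) with h=0.72 from center) (area = (32/2)·8.469²·sin(360°/32) = 223.91 mm²); Merging all regions: only the r=8.5 sphere at (-4, 1.5) is present, so the union is just that shape — area = 223.91 mm²; the cone at (-2.5, 7) is absent (z outside [2.5, 6.5]); Taking the first minus the rest: none of the subtracted shapes is present at this height, so the result so far is unchanged — area = 223.91 mm². Overall, the cross-section is a single solid region. Net area = 223.91 mm².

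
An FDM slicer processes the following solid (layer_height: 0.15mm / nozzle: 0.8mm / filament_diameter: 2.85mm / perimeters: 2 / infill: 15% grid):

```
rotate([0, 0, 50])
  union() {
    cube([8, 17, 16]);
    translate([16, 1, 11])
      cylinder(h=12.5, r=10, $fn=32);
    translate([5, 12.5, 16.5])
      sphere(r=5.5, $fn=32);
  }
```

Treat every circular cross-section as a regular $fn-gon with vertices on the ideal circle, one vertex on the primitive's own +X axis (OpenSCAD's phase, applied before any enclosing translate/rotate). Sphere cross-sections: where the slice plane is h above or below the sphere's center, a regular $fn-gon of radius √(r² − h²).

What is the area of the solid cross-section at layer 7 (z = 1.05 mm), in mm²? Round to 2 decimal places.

At z = 1.05 mm: the cube (footprint 8×17) is included at this height (area 136.00 mm²); the cylinder at (16, 1) is not intersected at this z (z outside [11, 23.5]); the sphere at (5, 12.5) is absent (|z−center|=15.450 > r=5.5); Merging all regions: only the 8×17 cube is present, so the union is just that shape — area = 136.00 mm²; (whole slice rotated 50° about Z — lengths, areas and connectivity unchanged). Overall, the cross-section is a single solid region. Net area = 136.00 mm².

136.00 mm²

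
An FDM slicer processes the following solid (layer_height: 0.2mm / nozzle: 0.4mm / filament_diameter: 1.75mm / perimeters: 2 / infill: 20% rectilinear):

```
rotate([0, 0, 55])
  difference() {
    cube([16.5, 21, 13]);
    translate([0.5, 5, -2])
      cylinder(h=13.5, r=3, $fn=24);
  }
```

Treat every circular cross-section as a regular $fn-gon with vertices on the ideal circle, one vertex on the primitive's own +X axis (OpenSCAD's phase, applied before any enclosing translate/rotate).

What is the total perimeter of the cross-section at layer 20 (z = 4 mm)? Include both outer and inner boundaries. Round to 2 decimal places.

At z = 4 mm: the cube is present — its section is the full 16.5×21 rectangle (perimeter 75.00 mm); the r=3 cylinder at (0.5, 5) gives a regular 24-gon of circumradius 3 (constant along its height) (perimeter = 2·24·3.000·sin(180°/24) = 18.80 mm); After the difference (first − rest): starting from the 16.5×21 cube, the r=3 cylinder at (0.5, 5) partially overlaps it — only the 16.94 mm² overlap (of its 27.95 mm²) is removed, clipping the outline — boundary = 79.54 mm; (rotated 55° about Z; rotation is an isometry so areas/perimeters/island counts are preserved). Overall, the cross-section is a single solid region. Total boundary length (outer) = 79.54 mm.

79.54 mm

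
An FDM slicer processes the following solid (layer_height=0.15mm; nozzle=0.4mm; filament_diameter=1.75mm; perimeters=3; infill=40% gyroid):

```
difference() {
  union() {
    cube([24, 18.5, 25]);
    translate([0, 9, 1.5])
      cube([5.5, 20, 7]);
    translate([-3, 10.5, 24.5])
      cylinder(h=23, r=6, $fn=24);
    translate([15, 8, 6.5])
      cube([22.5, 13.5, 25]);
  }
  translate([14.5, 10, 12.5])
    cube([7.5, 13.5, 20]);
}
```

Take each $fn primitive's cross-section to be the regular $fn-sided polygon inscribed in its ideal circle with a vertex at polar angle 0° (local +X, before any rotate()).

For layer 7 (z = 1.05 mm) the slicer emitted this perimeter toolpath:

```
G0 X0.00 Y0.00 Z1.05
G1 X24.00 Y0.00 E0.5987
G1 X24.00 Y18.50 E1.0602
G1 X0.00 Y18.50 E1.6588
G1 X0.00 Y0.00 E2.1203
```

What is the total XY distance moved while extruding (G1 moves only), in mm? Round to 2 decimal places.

Sum the Euclidean lengths of each G1 segment: total = 85.00 mm.

85.00 mm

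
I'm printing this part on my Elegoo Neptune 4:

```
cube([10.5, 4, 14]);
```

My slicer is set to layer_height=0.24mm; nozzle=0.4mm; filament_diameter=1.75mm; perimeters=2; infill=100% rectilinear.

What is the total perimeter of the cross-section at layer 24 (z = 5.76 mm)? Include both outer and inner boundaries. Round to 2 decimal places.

At z = 5.76 mm: the cube (footprint 10.5×4) is included at this height (perimeter 29.00 mm). Overall, the cross-section is a single solid region. Total boundary length (outer) = 29.00 mm.

29.00 mm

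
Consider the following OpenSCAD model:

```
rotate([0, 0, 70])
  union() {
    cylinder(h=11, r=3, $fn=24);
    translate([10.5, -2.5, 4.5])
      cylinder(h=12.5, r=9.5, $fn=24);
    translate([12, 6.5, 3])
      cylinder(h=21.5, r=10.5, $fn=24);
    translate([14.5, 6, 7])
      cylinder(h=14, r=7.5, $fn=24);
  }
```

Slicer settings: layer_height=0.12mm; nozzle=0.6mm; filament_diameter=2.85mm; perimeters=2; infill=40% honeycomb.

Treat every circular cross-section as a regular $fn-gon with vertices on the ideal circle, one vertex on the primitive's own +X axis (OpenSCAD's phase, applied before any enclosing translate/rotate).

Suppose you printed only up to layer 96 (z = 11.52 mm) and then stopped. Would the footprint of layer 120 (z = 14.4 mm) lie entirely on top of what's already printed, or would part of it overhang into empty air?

entirely on top

Compare the two slices. At z = 11.52: the cylinder does not reach this height (z outside [0, 11]); the r=9.5 cylinder at (10.5, -2.5) contributes a regular 24-gon of circumradius 9.5 (area = (24/2)·9.500²·sin(360°/24) = 280.30 mm²); the r=10.5 cylinder at (12, 6.5) gives a regular 24-gon of circumradius 10.5 (constant along its height) (area = (24/2)·10.500²·sin(360°/24) = 342.42 mm²); the r=7.5 cylinder at (14.5, 6) gives a regular 24-gon of circumradius 7.5 (constant along its height) (area = (24/2)·7.500²·sin(360°/24) = 174.70 mm²); Merging all regions: the regions partially overlap — summed areas 797.42 mm² minus the doubly-counted overlap 310.03 mm² gives 487.39 mm² — area = 487.39 mm²; (whole slice rotated 70° about Z — lengths, areas and connectivity unchanged). At z = 14.4: the cylinder does not reach this height (z outside [0, 11]); the cylinder at (10.5, -2.5): section is a regular 24-gon, circumradius r=9.5 (area = (24/2)·9.500²·sin(360°/24) = 280.30 mm²); the r=10.5 cylinder at (12, 6.5) contributes a regular 24-gon of circumradius 10.5 (area = (24/2)·10.500²·sin(360°/24) = 342.42 mm²); the cylinder at (14.5, 6): section is a regular 24-gon, circumradius r=7.5 (area = (24/2)·7.500²·sin(360°/24) = 174.70 mm²); Taking the union: the regions partially overlap — summed areas 797.42 mm² minus the doubly-counted overlap 310.03 mm² gives 487.39 mm² — area = 487.39 mm²; (rotated 70° about Z; rotation is an isometry so areas/perimeters/island counts are preserved). Checking containment: the cross-section at z = 14.4 is a subset of the cross-section at z = 11.52.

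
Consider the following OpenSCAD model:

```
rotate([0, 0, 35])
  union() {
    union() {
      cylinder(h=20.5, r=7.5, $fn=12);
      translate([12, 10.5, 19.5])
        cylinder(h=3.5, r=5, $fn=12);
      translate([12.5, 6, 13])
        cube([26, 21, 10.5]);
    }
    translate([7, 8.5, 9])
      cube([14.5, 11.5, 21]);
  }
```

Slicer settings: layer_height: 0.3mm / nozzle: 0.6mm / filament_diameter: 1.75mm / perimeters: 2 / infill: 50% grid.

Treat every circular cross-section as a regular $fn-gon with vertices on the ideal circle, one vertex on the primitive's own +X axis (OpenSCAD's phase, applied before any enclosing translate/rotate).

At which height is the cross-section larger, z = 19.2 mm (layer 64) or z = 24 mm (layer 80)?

layer 64 (z = 19.2 mm)

Layer 64 (z = 19.2): the cylinder: section is a regular 12-gon, circumradius r=7.5 (area = (12/2)·7.500²·sin(360°/12) = 168.75 mm²); the cylinder at (12, 10.5) is absent (z outside [19.5, 23]); the 26×21 cube at (12.5, 6) contributes its full rectangle (area 546.00 mm²); Merging all regions: the 2 present regions are separate (no shared area or edge), so areas and boundary lengths simply add and each stays a separate island — area = 714.75 mm²; the cube at (7, 8.5) (footprint 14.5×11.5) is included at this height (area 166.75 mm²); Merging all regions: the regions partially overlap — summed areas 881.50 mm² minus the doubly-counted overlap 103.50 mm² gives 778.00 mm² — area = 778.00 mm²; (rotated 35° about Z; rotation is an isometry so areas/perimeters/island counts are preserved). So its area = 778.00 mm². Layer 80 (z = 24): the cylinder is not intersected at this z (z outside [0, 20.5]); the cylinder at (12, 10.5) does not reach this height (z outside [19.5, 23]); the cube at (12.5, 6) does not reach this height (z outside [13, 23.5]); Merging all regions: nothing is present at this height; the 14.5×11.5 cube at (7, 8.5) contributes its full rectangle (area 166.75 mm²); Merging all regions: only the 14.5×11.5 cube at (7, 8.5) is present, so the union is just that shape — area = 166.75 mm²; (rotated 35° about Z; rotation is an isometry so areas/perimeters/island counts are preserved). So its area = 166.75 mm². Layer 64 is larger (778.00 vs 166.75 mm²).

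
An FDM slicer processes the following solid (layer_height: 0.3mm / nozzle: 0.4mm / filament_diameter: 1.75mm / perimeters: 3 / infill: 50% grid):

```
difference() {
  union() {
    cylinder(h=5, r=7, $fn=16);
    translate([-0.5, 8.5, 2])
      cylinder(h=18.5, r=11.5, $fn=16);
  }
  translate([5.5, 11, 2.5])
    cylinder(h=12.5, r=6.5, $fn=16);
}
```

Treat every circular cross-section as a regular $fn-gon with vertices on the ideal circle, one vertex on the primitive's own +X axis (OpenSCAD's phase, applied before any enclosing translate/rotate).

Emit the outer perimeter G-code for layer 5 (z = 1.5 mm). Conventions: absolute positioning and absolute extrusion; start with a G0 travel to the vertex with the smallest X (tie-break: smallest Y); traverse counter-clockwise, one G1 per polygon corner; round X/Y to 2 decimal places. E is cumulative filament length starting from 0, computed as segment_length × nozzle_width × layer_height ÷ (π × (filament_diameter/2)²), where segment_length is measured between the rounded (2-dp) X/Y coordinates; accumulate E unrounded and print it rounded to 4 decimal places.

G0 X-7.00 Y0.00 Z1.50
G1 X-6.47 Y-2.68 E0.1363
G1 X-4.95 Y-4.95 E0.2726
G1 X-2.68 Y-6.47 E0.4089
G1 X0.00 Y-7.00 E0.5452
G1 X2.68 Y-6.47 E0.6815
G1 X4.95 Y-4.95 E0.8178
G1 X6.47 Y-2.68 E0.9541
G1 X7.00 Y0.00 E1.0904
G1 X6.47 Y2.68 E1.2267
G1 X4.95 Y4.95 E1.3630
G1 X2.68 Y6.47 E1.4992
G1 X0.00 Y7.00 E1.6355
G1 X-2.68 Y6.47 E1.7718
G1 X-4.95 Y4.95 E1.9081
G1 X-6.47 Y2.68 E2.0444
G1 X-7.00 Y0.00 E2.1807

At z = 1.5 mm: the cylinder: section is a regular 16-gon, circumradius r=7; the cylinder at (-0.5, 8.5) is not intersected at this z (z outside [2, 20.5]); Taking the union: only the r=7 cylinder is present, so the union is just that shape — 1 connected region; the cylinder at (5.5, 11) is not intersected at this z (z outside [2.5, 15]); After the difference (first − rest): none of the subtracted shapes is present at this height, so the result so far is unchanged — 1 connected region. The outline is a single polygon with 16 vertices. Extrusion per mm of travel: 0.4 × 0.3 / (π × 0.875²) = 0.049890. Accumulating E over each segment gives final E = 2.1807.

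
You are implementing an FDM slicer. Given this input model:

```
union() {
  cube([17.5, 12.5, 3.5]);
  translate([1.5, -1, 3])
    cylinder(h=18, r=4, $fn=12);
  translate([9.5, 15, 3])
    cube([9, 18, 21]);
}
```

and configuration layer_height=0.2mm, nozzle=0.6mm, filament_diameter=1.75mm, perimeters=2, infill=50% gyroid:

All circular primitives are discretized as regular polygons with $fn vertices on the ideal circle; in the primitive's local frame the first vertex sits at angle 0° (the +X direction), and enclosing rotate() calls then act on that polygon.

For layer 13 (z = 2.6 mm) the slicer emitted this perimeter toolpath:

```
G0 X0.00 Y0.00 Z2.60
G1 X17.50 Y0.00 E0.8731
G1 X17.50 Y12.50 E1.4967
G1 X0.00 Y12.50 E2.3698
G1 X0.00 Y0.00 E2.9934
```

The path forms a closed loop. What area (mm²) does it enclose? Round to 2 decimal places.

218.75 mm²

Apply the shoelace formula to the sequence of (X, Y) vertices; enclosed area = 218.75 mm².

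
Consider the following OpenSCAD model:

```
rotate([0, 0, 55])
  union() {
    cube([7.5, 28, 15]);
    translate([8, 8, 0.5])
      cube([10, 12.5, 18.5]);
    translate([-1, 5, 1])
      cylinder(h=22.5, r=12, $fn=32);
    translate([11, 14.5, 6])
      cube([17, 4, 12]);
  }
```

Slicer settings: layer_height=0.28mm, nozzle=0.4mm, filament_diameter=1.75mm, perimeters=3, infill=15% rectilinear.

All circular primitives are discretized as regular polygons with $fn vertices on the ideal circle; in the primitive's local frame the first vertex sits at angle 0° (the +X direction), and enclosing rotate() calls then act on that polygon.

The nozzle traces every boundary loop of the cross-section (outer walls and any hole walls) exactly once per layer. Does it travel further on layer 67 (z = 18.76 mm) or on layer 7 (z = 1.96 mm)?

layer 7 (z = 1.96 mm)

Layer 67 (z = 18.76): the cube does not reach this height (z outside [0, 15]); the cube at (8, 8) (footprint 10×12.5) is included at this height (perimeter 45.00 mm); the cylinder at (-1, 5): section is a regular 32-gon, circumradius r=12 (perimeter = 2·32·12.000·sin(180°/32) = 75.28 mm); the cube at (11, 14.5) does not reach this height (z outside [6, 18]); Merging all regions: the regions partially overlap (shared area 7.47 mm²), so the edge portions inside another operand are dropped and the merged outline is re-measured after clipping — boundary = 107.29 mm; (whole slice rotated 55° about Z — lengths, areas and connectivity unchanged). So its perimeter = 107.29 mm. Layer 7 (z = 1.96): the cube is present — its section is the full 7.5×28 rectangle (perimeter 71.00 mm); the 10×12.5 cube at (8, 8) contributes its full rectangle (perimeter 45.00 mm); the r=12 cylinder at (-1, 5) contributes a regular 32-gon of circumradius 12 (perimeter = 2·32·12.000·sin(180°/32) = 75.28 mm); the cube at (11, 14.5) does not reach this height (z outside [6, 18]); Combining (union): the regions partially overlap (shared area 125.33 mm²), so the edge portions inside another operand are dropped and the merged outline is re-measured after clipping — boundary = 132.00 mm; (whole slice rotated 55° about Z — lengths, areas and connectivity unchanged). So its perimeter = 132.00 mm. Layer 7 is larger (132.00 vs 107.29 mm).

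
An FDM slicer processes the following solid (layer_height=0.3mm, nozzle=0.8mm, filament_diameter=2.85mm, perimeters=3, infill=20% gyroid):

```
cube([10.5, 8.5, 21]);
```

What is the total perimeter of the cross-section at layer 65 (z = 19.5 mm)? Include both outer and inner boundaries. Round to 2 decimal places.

38.00 mm

At z = 19.5 mm: the cube (footprint 10.5×8.5) is included at this height (perimeter 38.00 mm). Overall, the cross-section is a single solid region. Total boundary length (outer) = 38.00 mm.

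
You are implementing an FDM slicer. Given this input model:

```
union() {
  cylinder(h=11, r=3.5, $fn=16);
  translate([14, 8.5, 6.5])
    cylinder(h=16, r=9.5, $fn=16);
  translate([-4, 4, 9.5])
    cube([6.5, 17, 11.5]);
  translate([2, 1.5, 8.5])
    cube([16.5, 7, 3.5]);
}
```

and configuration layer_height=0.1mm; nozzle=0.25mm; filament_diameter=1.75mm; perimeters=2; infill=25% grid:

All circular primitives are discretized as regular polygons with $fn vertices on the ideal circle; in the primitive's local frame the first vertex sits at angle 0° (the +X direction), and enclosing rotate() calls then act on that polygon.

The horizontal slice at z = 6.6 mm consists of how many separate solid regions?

At z = 6.6 mm: the r=3.5 cylinder gives a regular 16-gon of circumradius 3.5 (constant along its height); the r=9.5 cylinder at (14, 8.5) gives a regular 16-gon of circumradius 9.5 (constant along its height); the cube at (-4, 4) does not reach this height (z outside [9.5, 21]); the cube at (2, 1.5) does not reach this height (z outside [8.5, 12]); Merging all regions: the 2 present regions are separate (no shared area or edge), so areas and boundary lengths simply add and each stays a separate island — 2 connected regions. The result has 2 disconnected regions.

2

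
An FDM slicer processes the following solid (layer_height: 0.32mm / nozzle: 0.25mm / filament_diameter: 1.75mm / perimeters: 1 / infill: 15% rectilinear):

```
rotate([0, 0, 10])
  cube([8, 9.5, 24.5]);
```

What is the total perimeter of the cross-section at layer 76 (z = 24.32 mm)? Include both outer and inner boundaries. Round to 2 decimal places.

35.00 mm

At z = 24.32 mm: the 8×9.5 cube contributes its full rectangle (perimeter 35.00 mm); (whole slice rotated 10° about Z — lengths, areas and connectivity unchanged). Overall, the cross-section is a single solid region. Total boundary length (outer) = 35.00 mm.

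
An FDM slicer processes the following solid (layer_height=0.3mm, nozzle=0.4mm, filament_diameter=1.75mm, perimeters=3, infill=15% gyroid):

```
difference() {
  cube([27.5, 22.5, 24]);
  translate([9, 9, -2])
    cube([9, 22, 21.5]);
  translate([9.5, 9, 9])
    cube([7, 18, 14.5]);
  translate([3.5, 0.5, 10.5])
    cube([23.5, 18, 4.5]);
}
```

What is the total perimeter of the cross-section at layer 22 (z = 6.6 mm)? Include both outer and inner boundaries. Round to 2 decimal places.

127.00 mm

At z = 6.6 mm: the cube is present — its section is the full 27.5×22.5 rectangle (perimeter 100.00 mm); the cube at (9, 9) is present — its section is the full 9×22 rectangle (perimeter 62.00 mm); the cube at (9.5, 9) does not reach this height (z outside [9, 23.5]); the cube at (3.5, 0.5) is not intersected at this z (z outside [10.5, 15]); After the difference (first − rest): starting from the 27.5×22.5 cube, the 9×22 cube at (9, 9) partially overlaps it — only the 121.50 mm² overlap (of its 198.00 mm²) is removed, clipping the outline — boundary = 127.00 mm. Overall, the cross-section is a single solid region. Total boundary length (outer) = 127.00 mm.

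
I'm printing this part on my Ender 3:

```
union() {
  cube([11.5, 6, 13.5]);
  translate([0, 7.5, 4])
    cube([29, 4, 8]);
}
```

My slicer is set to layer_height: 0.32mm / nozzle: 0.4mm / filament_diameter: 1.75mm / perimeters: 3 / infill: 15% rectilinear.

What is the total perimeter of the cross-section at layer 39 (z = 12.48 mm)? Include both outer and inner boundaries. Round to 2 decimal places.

35.00 mm

At z = 12.48 mm: the cube (footprint 11.5×6) is included at this height (perimeter 35.00 mm); the cube at (0, 7.5) is not intersected at this z (z outside [4, 12]); Taking the union: only the 11.5×6 cube is present, so the union is just that shape — boundary = 35.00 mm. Overall, the cross-section is a single solid region. Total boundary length (outer) = 35.00 mm.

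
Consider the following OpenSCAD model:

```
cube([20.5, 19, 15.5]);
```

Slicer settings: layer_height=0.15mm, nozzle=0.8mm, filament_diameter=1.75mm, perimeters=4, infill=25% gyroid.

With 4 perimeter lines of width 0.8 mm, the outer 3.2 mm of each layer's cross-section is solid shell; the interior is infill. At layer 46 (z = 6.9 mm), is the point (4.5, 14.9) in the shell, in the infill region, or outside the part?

At z = 6.9 mm: the cube is present — its section is the full 20.5×19 rectangle. Overall, the cross-section is a single solid region. The nearest boundary edge runs (20.50, 19.00)→(0.00, 19.00); distance from the point to it = 4.10 mm. The point is inside the cross-section and 4.10 mm from the nearest boundary — more than the 3.2 mm shell width (4 × 0.8), so it's in the infill interior.

infill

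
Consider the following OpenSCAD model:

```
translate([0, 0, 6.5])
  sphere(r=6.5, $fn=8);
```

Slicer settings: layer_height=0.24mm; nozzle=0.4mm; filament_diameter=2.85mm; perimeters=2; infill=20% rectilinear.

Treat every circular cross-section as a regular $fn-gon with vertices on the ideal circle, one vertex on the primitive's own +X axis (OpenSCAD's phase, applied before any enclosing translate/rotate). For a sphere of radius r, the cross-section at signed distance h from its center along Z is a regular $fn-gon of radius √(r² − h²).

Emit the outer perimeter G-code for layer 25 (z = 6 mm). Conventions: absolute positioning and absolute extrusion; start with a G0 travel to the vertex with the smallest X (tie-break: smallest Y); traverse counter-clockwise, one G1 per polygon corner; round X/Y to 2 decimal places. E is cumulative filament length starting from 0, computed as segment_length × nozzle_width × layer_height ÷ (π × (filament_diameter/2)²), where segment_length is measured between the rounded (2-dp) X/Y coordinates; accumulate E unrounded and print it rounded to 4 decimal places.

G0 X-6.48 Y0.00 Z6.00
G1 X-4.58 Y-4.58 E0.0746
G1 X0.00 Y-6.48 E0.1492
G1 X4.58 Y-4.58 E0.2239
G1 X6.48 Y0.00 E0.2985
G1 X4.58 Y4.58 E0.3731
G1 X0.00 Y6.48 E0.4477
G1 X-4.58 Y4.58 E0.5223
G1 X-6.48 Y0.00 E0.5969

At z = 6 mm: the r=6.5 sphere slices to a regular 8-gon of circumradius 6.481 (√(r²−h²) with h=0.5 from center). The outline is a single polygon with 8 vertices. Extrusion per mm of travel: 0.4 × 0.24 / (π × 1.425²) = 0.015048. Accumulating E over each segment gives final E = 0.5969.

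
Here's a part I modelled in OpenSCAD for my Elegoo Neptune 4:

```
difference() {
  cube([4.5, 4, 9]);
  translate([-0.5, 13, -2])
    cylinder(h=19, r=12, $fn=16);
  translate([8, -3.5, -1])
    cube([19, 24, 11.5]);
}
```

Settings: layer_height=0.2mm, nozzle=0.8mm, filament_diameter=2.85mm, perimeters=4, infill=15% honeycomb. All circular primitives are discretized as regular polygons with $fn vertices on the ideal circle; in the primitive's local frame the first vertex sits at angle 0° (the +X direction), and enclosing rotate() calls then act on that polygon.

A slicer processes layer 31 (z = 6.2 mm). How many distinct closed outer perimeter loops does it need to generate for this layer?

1

At z = 6.2 mm: the cube is present — its section is the full 4.5×4 rectangle; the r=12 cylinder at (-0.5, 13) contributes a regular 16-gon of circumradius 12; the cube at (8, -3.5) (footprint 19×24) is included at this height; Taking the first minus the rest: starting from the 4.5×4 cube, the r=12 cylinder at (-0.5, 13) partially overlaps it — only the 11.00 mm² overlap (of its 440.85 mm²) is removed, clipping the outline; the 19×24 cube at (8, -3.5) misses the remaining region (no effect) — 1 connected region. The result has 1 disconnected region.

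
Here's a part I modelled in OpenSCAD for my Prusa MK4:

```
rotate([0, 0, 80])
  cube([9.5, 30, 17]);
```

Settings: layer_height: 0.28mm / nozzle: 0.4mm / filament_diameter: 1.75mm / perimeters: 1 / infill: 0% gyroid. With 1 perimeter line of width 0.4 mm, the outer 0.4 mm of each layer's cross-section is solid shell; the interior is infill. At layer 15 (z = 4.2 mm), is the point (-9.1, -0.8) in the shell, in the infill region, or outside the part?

outside

At z = 4.2 mm: the cube (footprint 9.5×30) is included at this height; (rotated 80° about Z; rotation is an isometry so areas/perimeters/island counts are preserved). Overall, the cross-section is a single solid region. Undo the 80° rotation: the query point maps to (-2.368, 8.823) in the un-rotated model frame. The nearest boundary edge runs (0.00, 30.00)→(0.00, 0.00); distance from the point to it = 2.37 mm. The point is not inside any of the regions above, so it lies outside the cross-section (2.37 mm from the nearest boundary).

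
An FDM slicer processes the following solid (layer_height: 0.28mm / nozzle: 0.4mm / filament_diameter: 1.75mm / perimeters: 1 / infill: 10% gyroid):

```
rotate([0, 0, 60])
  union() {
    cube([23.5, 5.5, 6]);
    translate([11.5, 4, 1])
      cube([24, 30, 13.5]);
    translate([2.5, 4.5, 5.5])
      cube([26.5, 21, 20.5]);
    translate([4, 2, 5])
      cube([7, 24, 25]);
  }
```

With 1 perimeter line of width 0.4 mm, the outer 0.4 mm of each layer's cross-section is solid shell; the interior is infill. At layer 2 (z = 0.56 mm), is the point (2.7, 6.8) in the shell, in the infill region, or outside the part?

infill

At z = 0.56 mm: the cube (footprint 23.5×5.5) is included at this height; the cube at (11.5, 4) is not intersected at this z (z outside [1, 14.5]); the cube at (2.5, 4.5) is absent (z outside [5.5, 26]); the cube at (4, 2) does not reach this height (z outside [5, 30]); Taking the union: only the 23.5×5.5 cube is present, so the union is just that shape — 1 connected region; (whole slice rotated 60° about Z — lengths, areas and connectivity unchanged). Overall, the cross-section is a single solid region. Undo the 60° rotation: the query point maps to (7.239, 1.062) in the un-rotated model frame. The nearest boundary edge runs (0.00, 0.00)→(23.50, 0.00); distance from the point to it = 1.06 mm. The point is inside the cross-section and 1.06 mm from the nearest boundary — more than the 0.4 mm shell width (1 × 0.4), so it's in the infill interior.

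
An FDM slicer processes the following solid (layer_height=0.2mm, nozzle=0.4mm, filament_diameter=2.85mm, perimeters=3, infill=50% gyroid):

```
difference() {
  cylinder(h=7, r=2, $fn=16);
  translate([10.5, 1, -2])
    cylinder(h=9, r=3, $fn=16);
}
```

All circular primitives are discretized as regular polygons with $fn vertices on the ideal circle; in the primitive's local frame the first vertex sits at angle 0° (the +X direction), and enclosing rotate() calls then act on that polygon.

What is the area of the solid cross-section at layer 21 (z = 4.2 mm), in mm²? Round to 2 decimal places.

12.25 mm²

At z = 4.2 mm: the cylinder: section is a regular 16-gon, circumradius r=2 (area = (16/2)·2.000²·sin(360°/16) = 12.25 mm²); the cylinder at (10.5, 1): section is a regular 16-gon, circumradius r=3 (area = (16/2)·3.000²·sin(360°/16) = 27.55 mm²); Taking the first minus the rest: starting from the r=2 cylinder (12.25 mm²), the r=3 cylinder at (10.5, 1) misses the remaining region (no effect) — area = 12.25 mm². Overall, the cross-section is a single solid region. Net area = 12.25 mm².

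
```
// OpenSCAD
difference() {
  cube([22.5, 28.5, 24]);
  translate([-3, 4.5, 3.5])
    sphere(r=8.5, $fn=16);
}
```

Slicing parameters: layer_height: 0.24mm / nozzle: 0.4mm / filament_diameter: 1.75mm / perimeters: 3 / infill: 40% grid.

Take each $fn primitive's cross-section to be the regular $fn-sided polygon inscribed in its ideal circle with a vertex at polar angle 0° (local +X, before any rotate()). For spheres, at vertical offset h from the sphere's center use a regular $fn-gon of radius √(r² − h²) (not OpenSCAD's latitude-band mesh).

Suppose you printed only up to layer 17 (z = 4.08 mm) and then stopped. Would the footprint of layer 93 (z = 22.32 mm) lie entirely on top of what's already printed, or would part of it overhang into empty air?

part overhangs

Compare the two slices. At z = 4.08: the 22.5×28.5 cube contributes its full rectangle (area 641.25 mm²); the r=8.5 sphere at (-3, 4.5) slices to a regular 16-gon of circumradius 8.480 (√(r²−h²) with h=0.58 from center) (area = (16/2)·8.480²·sin(360°/16) = 220.16 mm²); After the difference (first − rest): starting from the 22.5×28.5 cube (641.25 mm²), the r=8.5 sphere at (-3, 4.5) partially overlaps it — only the 52.77 mm² overlap (of its 220.16 mm²) is removed, clipping the outline — area = 588.48 mm². At z = 22.32: the 22.5×28.5 cube contributes its full rectangle (area 641.25 mm²); the sphere at (-3, 4.5) does not reach this height (|z−center|=18.820 > r=8.5); Taking the first minus the rest: none of the subtracted shapes is present at this height, so the 22.5×28.5 cube is unchanged — area = 641.25 mm². Checking containment: at z = 22.32 the cross-section extends beyond the z = 4.08 cross-section by about 52.77 mm².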